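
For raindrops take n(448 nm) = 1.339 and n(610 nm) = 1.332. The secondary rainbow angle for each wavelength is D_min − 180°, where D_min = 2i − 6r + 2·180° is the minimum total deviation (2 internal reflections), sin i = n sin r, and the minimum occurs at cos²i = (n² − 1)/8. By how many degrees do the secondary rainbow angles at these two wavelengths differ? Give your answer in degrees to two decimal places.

1.82°

At 448 nm (n = 1.339): cos²i = 0.09912 → i = 71.650°, r = 45.141°, D_min = 232.451°, rainbow angle = 52.451°.
At 610 nm (n = 1.332): cos²i = 0.09678 → i = 71.875°, r = 45.520°, D_min = 230.628°, rainbow angle = 50.628°.
Angular width = |52.451° − 50.628°| = 1.823°.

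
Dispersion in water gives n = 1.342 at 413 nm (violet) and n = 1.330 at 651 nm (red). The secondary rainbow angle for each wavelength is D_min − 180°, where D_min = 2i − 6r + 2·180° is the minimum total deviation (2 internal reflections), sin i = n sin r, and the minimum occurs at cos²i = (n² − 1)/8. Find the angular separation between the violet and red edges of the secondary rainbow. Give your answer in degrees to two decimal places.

At 413 nm (n = 1.342): cos²i = 0.10012 → i = 71.554°, r = 44.981°, D_min = 233.222°, rainbow angle = 53.222°.
At 651 nm (n = 1.330): cos²i = 0.09611 → i = 71.940°, r = 45.630°, D_min = 230.101°, rainbow angle = 50.101°.
Angular width = |53.222° − 50.101°| = 3.121°.

3.12°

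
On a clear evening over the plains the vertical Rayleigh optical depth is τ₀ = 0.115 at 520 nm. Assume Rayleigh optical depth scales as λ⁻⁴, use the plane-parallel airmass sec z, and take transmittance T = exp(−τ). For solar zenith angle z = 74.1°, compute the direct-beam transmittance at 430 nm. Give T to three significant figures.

sec 74.1° = 3.6502.
τ = 0.115 × (520/430)⁴ × 3.6502 = 0.115 × 2.1386 × 3.6502 = 0.8977.
T = exp(−0.8977) = 0.4075.

0.407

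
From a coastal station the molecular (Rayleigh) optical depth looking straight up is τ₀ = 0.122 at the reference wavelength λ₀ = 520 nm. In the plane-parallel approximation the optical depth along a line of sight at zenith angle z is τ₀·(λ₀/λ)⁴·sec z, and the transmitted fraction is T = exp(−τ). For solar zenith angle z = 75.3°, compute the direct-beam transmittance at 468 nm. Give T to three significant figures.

0.481

sec 75.3° = 3.9408.
τ = 0.122 × (520/468)⁴ × 3.9408 = 0.122 × 1.5242 × 3.9408 = 0.7328.
T = exp(−0.7328) = 0.4806.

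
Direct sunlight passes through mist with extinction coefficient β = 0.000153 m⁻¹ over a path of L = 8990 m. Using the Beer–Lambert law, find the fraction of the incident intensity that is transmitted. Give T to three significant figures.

0.253

τ = β·L = 0.000153 × 8990 = 1.3755.
T = exp(−1.3755) = 0.2527.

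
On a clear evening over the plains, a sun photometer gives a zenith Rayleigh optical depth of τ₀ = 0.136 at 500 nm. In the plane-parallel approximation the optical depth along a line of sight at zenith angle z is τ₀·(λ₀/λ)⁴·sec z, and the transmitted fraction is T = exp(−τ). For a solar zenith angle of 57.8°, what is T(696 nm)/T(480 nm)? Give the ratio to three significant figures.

Airmass: sec 57.8° = 1.8766.
τ(696 nm) = 0.136 × (500/696)⁴ × 1.8766 = 0.136 × 0.2663 × 1.8766 = 0.0680.
τ(480 nm) = 0.136 × (500/480)⁴ × 1.8766 = 0.136 × 1.1774 × 1.8766 = 0.3005.
T(696)/T(480) = exp(τ_B − τ_A) = exp(0.2325) = 1.2618.

1.26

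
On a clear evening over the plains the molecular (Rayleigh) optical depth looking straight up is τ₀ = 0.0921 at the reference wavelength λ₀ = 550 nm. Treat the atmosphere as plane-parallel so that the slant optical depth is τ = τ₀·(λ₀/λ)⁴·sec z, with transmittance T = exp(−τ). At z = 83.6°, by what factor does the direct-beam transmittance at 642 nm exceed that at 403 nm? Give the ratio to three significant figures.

Airmass: sec 83.6° = 8.9711.
τ(642 nm) = 0.0921 × (550/642)⁴ × 8.9711 = 0.0921 × 0.5387 × 8.9711 = 0.4451.
τ(403 nm) = 0.0921 × (550/403)⁴ × 8.9711 = 0.0921 × 3.4692 × 8.9711 = 2.8664.
T(642)/T(403) = exp(τ_B − τ_A) = exp(2.4213) = 11.2609.

11.3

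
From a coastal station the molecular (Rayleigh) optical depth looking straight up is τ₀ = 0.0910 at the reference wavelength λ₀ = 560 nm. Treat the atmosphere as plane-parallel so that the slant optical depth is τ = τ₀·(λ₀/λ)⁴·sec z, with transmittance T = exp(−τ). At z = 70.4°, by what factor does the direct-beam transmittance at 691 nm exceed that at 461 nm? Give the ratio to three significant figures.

1.61

Airmass: sec 70.4° = 2.9811.
τ(691 nm) = 0.0910 × (560/691)⁴ × 2.9811 = 0.0910 × 0.4314 × 2.9811 = 0.1170.
τ(461 nm) = 0.0910 × (560/461)⁴ × 2.9811 = 0.0910 × 2.1775 × 2.9811 = 0.5907.
T(691)/T(461) = exp(τ_B − τ_A) = exp(0.4737) = 1.6059.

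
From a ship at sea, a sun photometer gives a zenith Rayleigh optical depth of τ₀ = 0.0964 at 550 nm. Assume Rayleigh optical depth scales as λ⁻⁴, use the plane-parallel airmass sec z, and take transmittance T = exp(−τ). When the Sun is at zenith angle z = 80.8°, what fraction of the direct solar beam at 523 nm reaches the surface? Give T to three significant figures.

0.478

sec 80.8° = 6.2546.
τ = 0.0964 × (550/523)⁴ × 6.2546 = 0.0964 × 1.2230 × 6.2546 = 0.7374.
T = exp(−0.7374) = 0.4783.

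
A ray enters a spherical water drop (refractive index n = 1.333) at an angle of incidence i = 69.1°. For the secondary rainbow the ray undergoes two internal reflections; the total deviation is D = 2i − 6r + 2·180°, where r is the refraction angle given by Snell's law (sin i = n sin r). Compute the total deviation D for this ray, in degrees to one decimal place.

sin r = sin 69.1° / 1.333 = 0.9342/1.333 = 0.7008; r = 44.49°.
D = 2·69.1° − 6·44.49° + 2·180° = 138.20° − 266.96° + 360° = 231.24°.

231.2°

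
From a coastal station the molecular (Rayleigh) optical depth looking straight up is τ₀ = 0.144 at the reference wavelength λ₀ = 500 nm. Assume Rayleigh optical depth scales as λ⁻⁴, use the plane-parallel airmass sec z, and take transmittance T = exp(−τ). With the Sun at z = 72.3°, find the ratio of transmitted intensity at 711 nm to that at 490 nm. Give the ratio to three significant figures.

Airmass: sec 72.3° = 3.2891.
τ(711 nm) = 0.144 × (500/711)⁴ × 3.2891 = 0.144 × 0.2446 × 3.2891 = 0.1158.
τ(490 nm) = 0.144 × (500/490)⁴ × 3.2891 = 0.144 × 1.0842 × 3.2891 = 0.5135.
T(711)/T(490) = exp(τ_B − τ_A) = exp(0.3977) = 1.4883.

1.49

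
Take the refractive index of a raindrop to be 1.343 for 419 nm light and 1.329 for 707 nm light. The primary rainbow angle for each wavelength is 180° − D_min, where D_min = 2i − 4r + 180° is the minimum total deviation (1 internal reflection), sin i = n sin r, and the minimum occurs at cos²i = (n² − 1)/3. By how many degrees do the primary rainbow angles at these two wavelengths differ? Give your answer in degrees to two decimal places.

2.02°

At 419 nm (n = 1.343): cos²i = 0.26788 → i = 58.830°, r = 39.577°, D_min = 139.354°, rainbow angle = 40.646°.
At 707 nm (n = 1.329): cos²i = 0.25541 → i = 59.643°, r = 40.487°, D_min = 137.337°, rainbow angle = 42.663°.
Angular width = |40.646° − 42.663°| = 2.017°.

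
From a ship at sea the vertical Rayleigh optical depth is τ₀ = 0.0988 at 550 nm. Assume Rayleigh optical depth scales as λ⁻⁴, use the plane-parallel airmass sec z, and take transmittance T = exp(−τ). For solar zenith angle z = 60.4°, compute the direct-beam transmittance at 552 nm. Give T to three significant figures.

sec 60.4° = 2.0245.
τ = 0.0988 × (550/552)⁴ × 2.0245 = 0.0988 × 0.9856 × 2.0245 = 0.1971.
T = exp(−0.1971) = 0.8211.

0.821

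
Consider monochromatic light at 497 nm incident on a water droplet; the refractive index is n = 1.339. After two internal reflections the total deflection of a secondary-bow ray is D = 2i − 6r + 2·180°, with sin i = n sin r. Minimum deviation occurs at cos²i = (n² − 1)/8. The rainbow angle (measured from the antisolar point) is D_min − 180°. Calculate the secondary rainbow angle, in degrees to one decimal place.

52.5°

cos²i = (1.79292 − 1)/8 = 0.09912; i = arccos(0.31483) = 71.650°.
sin r = sin 71.650°/1.339 = 0.70885; r = 45.141°.
D_min = 2·71.650° − 6·45.141° + 360° = 232.451°.
Rainbow angle = D_min − 180° = 52.451°.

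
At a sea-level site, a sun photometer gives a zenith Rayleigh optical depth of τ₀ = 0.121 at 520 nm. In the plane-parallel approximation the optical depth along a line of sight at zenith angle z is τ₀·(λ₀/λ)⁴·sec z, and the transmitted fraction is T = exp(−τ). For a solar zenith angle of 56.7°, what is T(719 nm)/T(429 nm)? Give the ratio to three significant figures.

Airmass: sec 56.7° = 1.8214.
τ(719 nm) = 0.121 × (520/719)⁴ × 1.8214 = 0.121 × 0.2736 × 1.8214 = 0.0603.
τ(429 nm) = 0.121 × (520/429)⁴ × 1.8214 = 0.121 × 2.1587 × 1.8214 = 0.4758.
T(719)/T(429) = exp(τ_B − τ_A) = exp(0.4155) = 1.5151.

1.52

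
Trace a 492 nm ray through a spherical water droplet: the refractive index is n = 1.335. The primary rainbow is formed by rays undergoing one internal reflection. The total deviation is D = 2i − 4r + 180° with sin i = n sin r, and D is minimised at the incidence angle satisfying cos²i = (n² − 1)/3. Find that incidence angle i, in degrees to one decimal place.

59.3°

cos²i = (1.335² − 1)/3 = (1.78222 − 1)/3 = 0.26074.
cos i = 0.51063, so i = 59.294°.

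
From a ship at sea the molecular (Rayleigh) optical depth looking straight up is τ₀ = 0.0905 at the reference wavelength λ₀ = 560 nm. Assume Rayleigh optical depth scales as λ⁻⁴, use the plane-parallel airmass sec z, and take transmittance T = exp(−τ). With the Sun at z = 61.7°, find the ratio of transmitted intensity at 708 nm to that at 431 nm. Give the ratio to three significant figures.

1.60

Airmass: sec 61.7° = 2.1093.
τ(708 nm) = 0.0905 × (560/708)⁴ × 2.1093 = 0.0905 × 0.3914 × 2.1093 = 0.0747.
τ(431 nm) = 0.0905 × (560/431)⁴ × 2.1093 = 0.0905 × 2.8500 × 2.1093 = 0.5440.
T(708)/T(431) = exp(τ_B − τ_A) = exp(0.4693) = 1.5989.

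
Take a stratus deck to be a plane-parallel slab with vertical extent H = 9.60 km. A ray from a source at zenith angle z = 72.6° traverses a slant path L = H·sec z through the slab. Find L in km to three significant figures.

32.1 km

sec z = 1/cos 72.6° = 3.3440.
L = 9.60 × 3.3440 = 32.103 km.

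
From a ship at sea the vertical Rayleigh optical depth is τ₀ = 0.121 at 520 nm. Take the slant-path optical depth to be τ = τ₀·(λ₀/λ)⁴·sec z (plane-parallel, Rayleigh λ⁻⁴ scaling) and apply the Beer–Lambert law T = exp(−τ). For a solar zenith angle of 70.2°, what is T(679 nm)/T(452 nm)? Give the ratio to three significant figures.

1.65

Airmass: sec 70.2° = 2.9521.
τ(679 nm) = 0.121 × (520/679)⁴ × 2.9521 = 0.121 × 0.3440 × 2.9521 = 0.1229.
τ(452 nm) = 0.121 × (520/452)⁴ × 2.9521 = 0.121 × 1.7517 × 2.9521 = 0.6257.
T(679)/T(452) = exp(τ_B − τ_A) = exp(0.5028) = 1.6534.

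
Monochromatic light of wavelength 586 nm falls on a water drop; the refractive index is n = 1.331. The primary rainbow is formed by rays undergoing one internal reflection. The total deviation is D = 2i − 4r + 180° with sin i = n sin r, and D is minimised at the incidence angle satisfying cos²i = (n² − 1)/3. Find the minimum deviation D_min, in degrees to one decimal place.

137.6°

cos²i = (1.77156 − 1)/3 = 0.25719; i = arccos(0.50714) = 59.527°.
sin r = sin 59.527°/1.331 = 0.64753; r = 40.356°.
D_min = 2·59.527° − 4·40.356° + 180° = 137.630°.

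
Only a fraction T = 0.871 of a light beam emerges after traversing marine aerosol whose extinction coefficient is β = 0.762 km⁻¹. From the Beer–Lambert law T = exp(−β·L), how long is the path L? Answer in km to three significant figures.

Beer–Lambert: T = exp(−βL) ⇒ L = −ln(T)/β = −ln(0.871)/0.762 = 0.1381/0.762 = 0.1813 km.

0.181 km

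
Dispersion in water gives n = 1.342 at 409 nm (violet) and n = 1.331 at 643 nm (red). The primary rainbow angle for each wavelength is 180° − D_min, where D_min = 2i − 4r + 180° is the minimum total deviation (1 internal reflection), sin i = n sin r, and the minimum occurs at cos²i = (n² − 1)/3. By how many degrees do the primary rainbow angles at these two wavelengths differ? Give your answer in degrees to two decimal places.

At 409 nm (n = 1.342): cos²i = 0.26699 → i = 58.888°, r = 39.641°, D_min = 139.213°, rainbow angle = 40.787°.
At 643 nm (n = 1.331): cos²i = 0.25719 → i = 59.527°, r = 40.356°, D_min = 137.630°, rainbow angle = 42.370°.
Angular width = |40.787° − 42.370°| = 1.583°.

1.58°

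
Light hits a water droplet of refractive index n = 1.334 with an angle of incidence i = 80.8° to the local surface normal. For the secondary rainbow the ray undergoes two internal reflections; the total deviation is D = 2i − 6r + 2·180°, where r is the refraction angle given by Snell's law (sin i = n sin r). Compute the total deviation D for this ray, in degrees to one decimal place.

sin r = sin 80.8° / 1.334 = 0.9871/1.334 = 0.7400; r = 47.73°.
D = 2·80.8° − 6·47.73° + 2·180° = 161.60° − 286.38° + 360° = 235.22°.

235.2°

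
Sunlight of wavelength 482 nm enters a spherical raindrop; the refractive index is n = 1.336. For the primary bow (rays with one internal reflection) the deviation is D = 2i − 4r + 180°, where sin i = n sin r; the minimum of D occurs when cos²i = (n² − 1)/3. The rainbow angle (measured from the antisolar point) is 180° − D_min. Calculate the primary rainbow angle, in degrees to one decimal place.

41.6°

cos²i = (1.78490 − 1)/3 = 0.26163; i = arccos(0.51150) = 59.236°.
sin r = sin 59.236°/1.336 = 0.64318; r = 40.029°.
D_min = 2·59.236° − 4·40.029° + 180° = 138.356°.
Rainbow angle = 180° − D_min = 41.644°.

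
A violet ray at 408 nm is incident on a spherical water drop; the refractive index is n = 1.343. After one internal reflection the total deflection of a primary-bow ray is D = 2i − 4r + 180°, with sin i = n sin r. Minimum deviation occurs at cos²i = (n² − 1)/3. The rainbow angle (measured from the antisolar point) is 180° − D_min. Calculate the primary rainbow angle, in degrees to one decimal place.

40.6°

cos²i = (1.80365 − 1)/3 = 0.26788; i = arccos(0.51757) = 58.830°.
sin r = sin 58.830°/1.343 = 0.63711; r = 39.577°.
D_min = 2·58.830° − 4·39.577° + 180° = 139.354°.
Rainbow angle = 180° − D_min = 40.646°.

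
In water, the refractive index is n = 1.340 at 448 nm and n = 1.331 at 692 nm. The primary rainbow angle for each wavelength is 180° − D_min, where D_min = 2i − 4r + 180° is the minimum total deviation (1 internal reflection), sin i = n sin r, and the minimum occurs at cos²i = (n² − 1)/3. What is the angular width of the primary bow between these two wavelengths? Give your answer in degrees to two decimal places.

At 448 nm (n = 1.340): cos²i = 0.26520 → i = 59.004°, r = 39.770°, D_min = 138.929°, rainbow angle = 41.071°.
At 692 nm (n = 1.331): cos²i = 0.25719 → i = 59.527°, r = 40.356°, D_min = 137.630°, rainbow angle = 42.370°.
Angular width = |41.071° − 42.370°| = 1.299°.

1.30°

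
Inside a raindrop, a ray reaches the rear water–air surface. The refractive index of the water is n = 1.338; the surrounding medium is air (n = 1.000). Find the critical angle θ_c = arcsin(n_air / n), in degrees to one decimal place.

48.4°

sin θ_c = n_air / n = 1.000 / 1.338 = 0.7474.
θ_c = arcsin(0.7474) = 48.36°.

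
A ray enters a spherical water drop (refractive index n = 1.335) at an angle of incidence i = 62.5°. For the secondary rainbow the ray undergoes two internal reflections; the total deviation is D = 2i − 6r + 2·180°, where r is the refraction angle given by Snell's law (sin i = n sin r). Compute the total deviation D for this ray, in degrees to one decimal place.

235.2°

sin r = sin 62.5° / 1.335 = 0.8870/1.335 = 0.6644; r = 41.64°.
D = 2·62.5° − 6·41.64° + 2·180° = 125.00° − 249.83° + 360° = 235.17°.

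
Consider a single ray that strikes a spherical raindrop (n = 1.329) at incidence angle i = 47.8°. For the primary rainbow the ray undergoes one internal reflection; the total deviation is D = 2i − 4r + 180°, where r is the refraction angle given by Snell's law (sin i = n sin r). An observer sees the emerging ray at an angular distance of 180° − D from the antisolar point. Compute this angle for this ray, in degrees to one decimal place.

sin r = sin 47.8° / 1.329 = 0.7408/1.329 = 0.5574; r = 33.88°.
D = 2·47.8° − 4·33.88° + 180° = 95.60° − 135.51° + 180° = 140.09°.
Angle from antisolar point = 180° − D = 39.91°.

39.9°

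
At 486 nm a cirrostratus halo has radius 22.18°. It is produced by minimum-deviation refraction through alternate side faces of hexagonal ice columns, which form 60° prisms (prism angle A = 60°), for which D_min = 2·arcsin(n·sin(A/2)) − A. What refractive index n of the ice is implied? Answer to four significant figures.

Rearranging: n = sin((D_min + A)/2) / sin(A/2).
(D_min + A)/2 = (22.18° + 60°)/2 = 41.090°.
n = sin 41.090° / sin 30° = 0.6572 / 0.5000 = 1.3145.

1.314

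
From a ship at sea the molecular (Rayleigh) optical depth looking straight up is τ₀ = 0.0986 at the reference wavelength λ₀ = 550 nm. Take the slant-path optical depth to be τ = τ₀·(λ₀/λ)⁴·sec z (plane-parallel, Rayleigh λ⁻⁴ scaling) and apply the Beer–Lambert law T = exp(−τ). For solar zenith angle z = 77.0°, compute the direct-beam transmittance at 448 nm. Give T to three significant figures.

sec 77.0° = 4.4454.
τ = 0.0986 × (550/448)⁴ × 4.4454 = 0.0986 × 2.2716 × 4.4454 = 0.9957.
T = exp(−0.9957) = 0.3695.

0.369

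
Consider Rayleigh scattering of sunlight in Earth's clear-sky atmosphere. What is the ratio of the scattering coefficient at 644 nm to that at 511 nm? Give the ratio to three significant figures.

Rayleigh scattering ∝ λ⁻⁴, so the ratio of coefficients is the inverse fourth power of the wavelength ratio.
σ(644)/σ(511) = (511/644)⁴ = (0.7935)⁴ = 0.3964.

0.396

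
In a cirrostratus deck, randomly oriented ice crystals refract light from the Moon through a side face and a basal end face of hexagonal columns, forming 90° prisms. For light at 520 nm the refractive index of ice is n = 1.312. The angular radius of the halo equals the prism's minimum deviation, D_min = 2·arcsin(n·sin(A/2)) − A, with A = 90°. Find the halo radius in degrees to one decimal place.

n·sin(A/2) = 1.312 × sin 45° = 1.312 × 0.7071 = 0.9277.
D_min = 2·arcsin(0.9277) − 90° = 2 × 68.083° − 90° = 46.166°.

46.2°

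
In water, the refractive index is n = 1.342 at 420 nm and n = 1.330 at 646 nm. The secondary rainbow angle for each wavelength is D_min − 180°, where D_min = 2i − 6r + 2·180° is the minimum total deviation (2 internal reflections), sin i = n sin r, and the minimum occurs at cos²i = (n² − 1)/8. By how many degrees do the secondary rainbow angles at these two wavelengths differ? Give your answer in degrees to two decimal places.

At 420 nm (n = 1.342): cos²i = 0.10012 → i = 71.554°, r = 44.981°, D_min = 233.222°, rainbow angle = 53.222°.
At 646 nm (n = 1.330): cos²i = 0.09611 → i = 71.940°, r = 45.630°, D_min = 230.101°, rainbow angle = 50.101°.
Angular width = |53.222° − 50.101°| = 3.121°.

3.12°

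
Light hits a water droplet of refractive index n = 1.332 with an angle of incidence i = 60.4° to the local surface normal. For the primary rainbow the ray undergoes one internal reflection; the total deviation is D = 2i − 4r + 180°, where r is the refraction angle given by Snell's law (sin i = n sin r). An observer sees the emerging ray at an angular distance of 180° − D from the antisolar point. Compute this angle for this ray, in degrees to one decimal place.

sin r = sin 60.4° / 1.332 = 0.8695/1.332 = 0.6528; r = 40.75°.
D = 2·60.4° − 4·40.75° + 180° = 120.80° − 163.00° + 180° = 137.80°.
Angle from antisolar point = 180° − D = 42.20°.

42.2°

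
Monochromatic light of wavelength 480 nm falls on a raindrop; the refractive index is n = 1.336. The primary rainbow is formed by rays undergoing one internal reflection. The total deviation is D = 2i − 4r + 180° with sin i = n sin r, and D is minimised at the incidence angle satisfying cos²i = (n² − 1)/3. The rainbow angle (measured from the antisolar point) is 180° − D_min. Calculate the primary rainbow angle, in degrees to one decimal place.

41.6°

cos²i = (1.78490 − 1)/3 = 0.26163; i = arccos(0.51150) = 59.236°.
sin r = sin 59.236°/1.336 = 0.64318; r = 40.029°.
D_min = 2·59.236° − 4·40.029° + 180° = 138.356°.
Rainbow angle = 180° − D_min = 41.644°.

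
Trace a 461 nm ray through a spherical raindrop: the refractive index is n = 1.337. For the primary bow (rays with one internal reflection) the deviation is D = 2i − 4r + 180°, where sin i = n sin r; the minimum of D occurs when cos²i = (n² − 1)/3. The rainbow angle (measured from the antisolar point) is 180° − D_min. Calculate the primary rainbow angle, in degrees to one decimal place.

41.5°

cos²i = (1.78757 − 1)/3 = 0.26252; i = arccos(0.51237) = 59.178°.
sin r = sin 59.178°/1.337 = 0.64231; r = 39.964°.
D_min = 2·59.178° − 4·39.964° + 180° = 138.500°.
Rainbow angle = 180° − D_min = 41.500°.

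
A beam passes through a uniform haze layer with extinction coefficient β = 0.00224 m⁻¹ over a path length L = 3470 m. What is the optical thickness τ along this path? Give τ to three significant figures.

τ = β·L = 0.00224 × 3470 = 7.7728.

7.77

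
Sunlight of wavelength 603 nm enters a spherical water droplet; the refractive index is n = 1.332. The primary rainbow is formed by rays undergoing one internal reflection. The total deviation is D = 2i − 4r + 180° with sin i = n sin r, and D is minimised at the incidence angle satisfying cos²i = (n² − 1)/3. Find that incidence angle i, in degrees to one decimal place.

59.5°

cos²i = (1.332² − 1)/3 = (1.77422 − 1)/3 = 0.25807.
cos i = 0.50801, so i = 59.469°.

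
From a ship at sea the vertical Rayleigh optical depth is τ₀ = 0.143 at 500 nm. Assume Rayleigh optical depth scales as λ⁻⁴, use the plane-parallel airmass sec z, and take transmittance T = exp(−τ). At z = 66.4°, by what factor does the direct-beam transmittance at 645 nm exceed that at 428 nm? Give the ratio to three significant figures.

Airmass: sec 66.4° = 2.4978.
τ(645 nm) = 0.143 × (500/645)⁴ × 2.4978 = 0.143 × 0.3611 × 2.4978 = 0.1290.
τ(428 nm) = 0.143 × (500/428)⁴ × 2.4978 = 0.143 × 1.8625 × 2.4978 = 0.6653.
T(645)/T(428) = exp(τ_B − τ_A) = exp(0.5363) = 1.7097.

1.71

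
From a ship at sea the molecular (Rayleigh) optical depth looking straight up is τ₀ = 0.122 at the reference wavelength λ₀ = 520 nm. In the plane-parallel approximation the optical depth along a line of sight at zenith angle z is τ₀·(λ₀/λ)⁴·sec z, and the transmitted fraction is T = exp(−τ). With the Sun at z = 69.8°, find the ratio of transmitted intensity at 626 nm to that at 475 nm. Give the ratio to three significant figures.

1.40

Airmass: sec 69.8° = 2.8960.
τ(626 nm) = 0.122 × (520/626)⁴ × 2.8960 = 0.122 × 0.4761 × 2.8960 = 0.1682.
τ(475 nm) = 0.122 × (520/475)⁴ × 2.8960 = 0.122 × 1.4363 × 2.8960 = 0.5075.
T(626)/T(475) = exp(τ_B − τ_A) = exp(0.3392) = 1.4039.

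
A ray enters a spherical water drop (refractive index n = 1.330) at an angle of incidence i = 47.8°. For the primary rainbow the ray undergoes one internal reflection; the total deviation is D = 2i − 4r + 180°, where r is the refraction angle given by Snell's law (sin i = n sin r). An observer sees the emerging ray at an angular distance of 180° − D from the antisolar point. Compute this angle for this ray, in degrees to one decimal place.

39.8°

sin r = sin 47.8° / 1.330 = 0.7408/1.330 = 0.5570; r = 33.85°.
D = 2·47.8° − 4·33.85° + 180° = 95.60° − 135.39° + 180° = 140.21°.
Angle from antisolar point = 180° − D = 39.79°.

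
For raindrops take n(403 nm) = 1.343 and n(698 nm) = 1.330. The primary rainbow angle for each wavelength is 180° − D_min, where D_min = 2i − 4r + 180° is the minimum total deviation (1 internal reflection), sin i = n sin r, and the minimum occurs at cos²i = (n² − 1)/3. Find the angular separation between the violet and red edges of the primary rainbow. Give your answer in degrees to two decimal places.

1.87°

At 403 nm (n = 1.343): cos²i = 0.26788 → i = 58.830°, r = 39.577°, D_min = 139.354°, rainbow angle = 40.646°.
At 698 nm (n = 1.330): cos²i = 0.25630 → i = 59.585°, r = 40.422°, D_min = 137.484°, rainbow angle = 42.516°.
Angular width = |40.646° − 42.516°| = 1.871°.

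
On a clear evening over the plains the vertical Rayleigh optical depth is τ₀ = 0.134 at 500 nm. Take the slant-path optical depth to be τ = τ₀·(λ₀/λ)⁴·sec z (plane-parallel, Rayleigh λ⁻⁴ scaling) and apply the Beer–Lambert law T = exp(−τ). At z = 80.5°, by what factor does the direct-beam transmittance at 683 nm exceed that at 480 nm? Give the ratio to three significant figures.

Airmass: sec 80.5° = 6.0589.
τ(683 nm) = 0.134 × (500/683)⁴ × 6.0589 = 0.134 × 0.2872 × 6.0589 = 0.2332.
τ(480 nm) = 0.134 × (500/480)⁴ × 6.0589 = 0.134 × 1.1774 × 6.0589 = 0.9559.
T(683)/T(480) = exp(τ_B − τ_A) = exp(0.7227) = 2.0600.

2.06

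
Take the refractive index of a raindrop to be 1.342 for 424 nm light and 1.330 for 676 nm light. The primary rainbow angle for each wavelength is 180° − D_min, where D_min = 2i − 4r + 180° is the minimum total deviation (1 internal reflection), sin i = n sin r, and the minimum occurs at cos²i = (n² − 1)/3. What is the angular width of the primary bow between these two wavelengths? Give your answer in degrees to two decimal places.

At 424 nm (n = 1.342): cos²i = 0.26699 → i = 58.888°, r = 39.641°, D_min = 139.213°, rainbow angle = 40.787°.
At 676 nm (n = 1.330): cos²i = 0.25630 → i = 59.585°, r = 40.422°, D_min = 137.484°, rainbow angle = 42.516°.
Angular width = |40.787° − 42.516°| = 1.729°.

1.73°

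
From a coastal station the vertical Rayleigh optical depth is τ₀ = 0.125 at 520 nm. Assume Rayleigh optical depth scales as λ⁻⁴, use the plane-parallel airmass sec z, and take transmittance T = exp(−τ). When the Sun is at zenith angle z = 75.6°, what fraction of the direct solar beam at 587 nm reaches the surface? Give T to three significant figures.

sec 75.6° = 4.0211.
τ = 0.125 × (520/587)⁴ × 4.0211 = 0.125 × 0.6158 × 4.0211 = 0.3095.
T = exp(−0.3095) = 0.7338.

0.734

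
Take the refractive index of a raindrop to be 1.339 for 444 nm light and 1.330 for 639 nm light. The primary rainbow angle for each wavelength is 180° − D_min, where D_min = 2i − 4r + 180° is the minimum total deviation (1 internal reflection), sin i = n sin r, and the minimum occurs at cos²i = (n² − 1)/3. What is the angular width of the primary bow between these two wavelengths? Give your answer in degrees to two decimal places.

At 444 nm (n = 1.339): cos²i = 0.26431 → i = 59.062°, r = 39.834°, D_min = 138.786°, rainbow angle = 41.214°.
At 639 nm (n = 1.330): cos²i = 0.25630 → i = 59.585°, r = 40.422°, D_min = 137.484°, rainbow angle = 42.516°.
Angular width = |41.214° − 42.516°| = 1.303°.

1.30°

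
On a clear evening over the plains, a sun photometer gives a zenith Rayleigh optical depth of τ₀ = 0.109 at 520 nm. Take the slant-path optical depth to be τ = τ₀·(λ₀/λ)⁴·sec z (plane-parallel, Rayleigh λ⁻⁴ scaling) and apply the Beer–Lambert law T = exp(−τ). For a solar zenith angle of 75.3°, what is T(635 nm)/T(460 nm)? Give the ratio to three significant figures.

1.66

Airmass: sec 75.3° = 3.9408.
τ(635 nm) = 0.109 × (520/635)⁴ × 3.9408 = 0.109 × 0.4497 × 3.9408 = 0.1932.
τ(460 nm) = 0.109 × (520/460)⁴ × 3.9408 = 0.109 × 1.6330 × 3.9408 = 0.7014.
T(635)/T(460) = exp(τ_B − τ_A) = exp(0.5083) = 1.6624.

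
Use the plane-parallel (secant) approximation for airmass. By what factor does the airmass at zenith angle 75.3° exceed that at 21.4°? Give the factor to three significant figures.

3.67

X(75.3°)/X(21.4°) = sec 75.3° / sec 21.4° = cos 21.4° / cos 75.3° = 0.9311/0.2538 = 3.6691.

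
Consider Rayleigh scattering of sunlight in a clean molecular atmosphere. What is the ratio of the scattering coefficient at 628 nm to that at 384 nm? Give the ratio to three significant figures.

Rayleigh scattering ∝ λ⁻⁴, so the ratio of coefficients is the inverse fourth power of the wavelength ratio.
σ(628)/σ(384) = (384/628)⁴ = (0.6115)⁴ = 0.1398.

0.140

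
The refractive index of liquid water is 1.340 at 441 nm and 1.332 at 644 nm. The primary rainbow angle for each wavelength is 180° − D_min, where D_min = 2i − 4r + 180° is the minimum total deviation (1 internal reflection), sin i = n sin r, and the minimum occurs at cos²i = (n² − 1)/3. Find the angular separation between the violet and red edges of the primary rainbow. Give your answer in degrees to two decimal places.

At 441 nm (n = 1.340): cos²i = 0.26520 → i = 59.004°, r = 39.770°, D_min = 138.929°, rainbow angle = 41.071°.
At 644 nm (n = 1.332): cos²i = 0.25807 → i = 59.469°, r = 40.290°, D_min = 137.776°, rainbow angle = 42.224°.
Angular width = |41.071° − 42.224°| = 1.153°.

1.15°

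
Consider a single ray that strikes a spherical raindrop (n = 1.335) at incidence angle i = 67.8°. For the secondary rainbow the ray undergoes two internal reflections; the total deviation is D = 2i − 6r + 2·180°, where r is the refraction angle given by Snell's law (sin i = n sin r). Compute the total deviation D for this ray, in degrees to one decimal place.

sin r = sin 67.8° / 1.335 = 0.9259/1.335 = 0.6935; r = 43.91°.
D = 2·67.8° − 6·43.91° + 2·180° = 135.60° − 263.46° + 360° = 232.14°.

232.1°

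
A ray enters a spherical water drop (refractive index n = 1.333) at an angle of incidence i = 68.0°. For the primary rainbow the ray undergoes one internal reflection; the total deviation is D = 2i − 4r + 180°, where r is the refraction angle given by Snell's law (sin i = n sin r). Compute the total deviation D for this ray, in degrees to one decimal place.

139.7°

sin r = sin 68.0° / 1.333 = 0.9272/1.333 = 0.6956; r = 44.07°.
D = 2·68.0° − 4·44.07° + 180° = 136.00° − 176.29° + 180° = 139.71°.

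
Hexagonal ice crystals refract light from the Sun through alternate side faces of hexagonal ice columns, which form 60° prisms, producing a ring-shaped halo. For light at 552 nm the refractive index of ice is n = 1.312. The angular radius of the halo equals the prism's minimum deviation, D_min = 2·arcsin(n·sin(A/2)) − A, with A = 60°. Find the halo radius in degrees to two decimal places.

21.99°

n·sin(A/2) = 1.312 × sin 30° = 1.312 × 0.5000 = 0.6560.
D_min = 2·arcsin(0.6560) − 60° = 2 × 40.996° − 60° = 21.991°.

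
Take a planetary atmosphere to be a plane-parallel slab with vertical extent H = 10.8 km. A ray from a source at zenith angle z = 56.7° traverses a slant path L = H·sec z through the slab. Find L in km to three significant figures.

19.7 km

sec z = 1/cos 56.7° = 1.8214.
L = 10.8 × 1.8214 = 19.671 km.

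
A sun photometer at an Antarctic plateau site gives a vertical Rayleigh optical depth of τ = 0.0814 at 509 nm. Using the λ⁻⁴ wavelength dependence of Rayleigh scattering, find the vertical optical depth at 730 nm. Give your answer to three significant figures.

0.0192

τ(730 nm) = τ(509 nm) × (509/730)⁴ = 0.0814 × (0.6973)⁴ = 0.0814 × 0.2364 = 0.0192.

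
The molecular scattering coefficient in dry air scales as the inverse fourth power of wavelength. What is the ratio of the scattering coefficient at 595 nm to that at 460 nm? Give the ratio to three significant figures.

0.357

Rayleigh scattering ∝ λ⁻⁴, so the ratio of coefficients is the inverse fourth power of the wavelength ratio.
σ(595)/σ(460) = (460/595)⁴ = (0.7731)⁴ = 0.3572.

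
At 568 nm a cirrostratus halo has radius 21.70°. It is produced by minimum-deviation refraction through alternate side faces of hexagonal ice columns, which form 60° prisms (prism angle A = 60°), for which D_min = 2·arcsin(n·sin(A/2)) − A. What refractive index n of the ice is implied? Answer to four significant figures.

1.308

Rearranging: n = sin((D_min + A)/2) / sin(A/2).
(D_min + A)/2 = (21.70° + 60°)/2 = 40.850°.
n = sin 40.850° / sin 30° = 0.6541 / 0.5000 = 1.3082.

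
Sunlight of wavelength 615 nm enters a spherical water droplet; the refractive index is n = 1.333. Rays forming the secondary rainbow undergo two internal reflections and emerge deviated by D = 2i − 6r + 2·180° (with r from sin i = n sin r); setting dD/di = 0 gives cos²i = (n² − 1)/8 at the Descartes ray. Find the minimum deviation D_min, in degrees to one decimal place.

cos²i = (1.77689 − 1)/8 = 0.09711; i = arccos(0.31163) = 71.843°.
sin r = sin 71.843°/1.333 = 0.71283; r = 45.466°.
D_min = 2·71.843° − 6·45.466° + 360° = 230.891°.

230.9°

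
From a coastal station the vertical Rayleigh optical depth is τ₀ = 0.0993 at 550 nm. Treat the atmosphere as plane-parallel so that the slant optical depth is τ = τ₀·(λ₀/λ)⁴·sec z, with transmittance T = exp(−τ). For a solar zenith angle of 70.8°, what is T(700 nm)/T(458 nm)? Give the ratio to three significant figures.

1.67

Airmass: sec 70.8° = 3.0407.
τ(700 nm) = 0.0993 × (550/700)⁴ × 3.0407 = 0.0993 × 0.3811 × 3.0407 = 0.1151.
τ(458 nm) = 0.0993 × (550/458)⁴ × 3.0407 = 0.0993 × 2.0796 × 3.0407 = 0.6279.
T(700)/T(458) = exp(τ_B − τ_A) = exp(0.5129) = 1.6701.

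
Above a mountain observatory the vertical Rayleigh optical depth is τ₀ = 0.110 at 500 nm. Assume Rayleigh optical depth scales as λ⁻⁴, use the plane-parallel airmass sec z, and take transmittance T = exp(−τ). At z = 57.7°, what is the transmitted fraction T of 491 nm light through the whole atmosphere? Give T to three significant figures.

sec 57.7° = 1.8714.
τ = 0.110 × (500/491)⁴ × 1.8714 = 0.110 × 1.0754 × 1.8714 = 0.2214.
T = exp(−0.2214) = 0.8014.

0.801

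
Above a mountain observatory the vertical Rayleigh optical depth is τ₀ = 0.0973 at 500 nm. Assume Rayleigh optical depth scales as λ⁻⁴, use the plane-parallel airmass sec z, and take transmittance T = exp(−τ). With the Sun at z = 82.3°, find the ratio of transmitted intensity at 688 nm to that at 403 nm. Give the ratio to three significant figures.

Airmass: sec 82.3° = 7.4635.
τ(688 nm) = 0.0973 × (500/688)⁴ × 7.4635 = 0.0973 × 0.2789 × 7.4635 = 0.2026.
τ(403 nm) = 0.0973 × (500/403)⁴ × 7.4635 = 0.0973 × 2.3695 × 7.4635 = 1.7207.
T(688)/T(403) = exp(τ_B − τ_A) = exp(1.5182) = 4.5638.

4.56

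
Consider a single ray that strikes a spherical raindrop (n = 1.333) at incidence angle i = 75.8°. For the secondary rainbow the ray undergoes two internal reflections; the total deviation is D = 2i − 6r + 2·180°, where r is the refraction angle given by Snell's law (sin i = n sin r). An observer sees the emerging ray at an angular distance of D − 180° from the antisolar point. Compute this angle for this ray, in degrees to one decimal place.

51.7°

sin r = sin 75.8° / 1.333 = 0.9694/1.333 = 0.7273; r = 46.66°.
D = 2·75.8° − 6·46.66° + 2·180° = 151.60° − 279.95° + 360° = 231.65°.
Angle from antisolar point = D − 180° = 51.65°.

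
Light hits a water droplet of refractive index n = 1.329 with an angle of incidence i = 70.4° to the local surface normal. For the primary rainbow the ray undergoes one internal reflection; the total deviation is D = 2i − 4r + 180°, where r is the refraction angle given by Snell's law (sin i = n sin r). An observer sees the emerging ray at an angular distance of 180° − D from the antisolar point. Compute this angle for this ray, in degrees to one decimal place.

sin r = sin 70.4° / 1.329 = 0.9421/1.329 = 0.7088; r = 45.14°.
D = 2·70.4° − 4·45.14° + 180° = 140.80° − 180.56° + 180° = 140.24°.
Angle from antisolar point = 180° − D = 39.76°.

39.8°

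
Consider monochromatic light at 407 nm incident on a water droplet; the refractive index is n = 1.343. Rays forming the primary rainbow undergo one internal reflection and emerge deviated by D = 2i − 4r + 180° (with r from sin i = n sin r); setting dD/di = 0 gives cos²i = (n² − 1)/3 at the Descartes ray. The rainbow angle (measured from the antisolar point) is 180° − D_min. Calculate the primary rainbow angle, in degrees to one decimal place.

cos²i = (1.80365 − 1)/3 = 0.26788; i = arccos(0.51757) = 58.830°.
sin r = sin 58.830°/1.343 = 0.63711; r = 39.577°.
D_min = 2·58.830° − 4·39.577° + 180° = 139.354°.
Rainbow angle = 180° − D_min = 40.646°.

40.6°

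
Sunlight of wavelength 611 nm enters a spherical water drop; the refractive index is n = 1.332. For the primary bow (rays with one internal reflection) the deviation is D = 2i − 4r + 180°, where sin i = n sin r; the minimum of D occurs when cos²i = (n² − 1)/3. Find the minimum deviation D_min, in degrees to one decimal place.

137.8°

cos²i = (1.77422 − 1)/3 = 0.25807; i = arccos(0.50801) = 59.469°.
sin r = sin 59.469°/1.332 = 0.64666; r = 40.290°.
D_min = 2·59.469° − 4·40.290° + 180° = 137.776°.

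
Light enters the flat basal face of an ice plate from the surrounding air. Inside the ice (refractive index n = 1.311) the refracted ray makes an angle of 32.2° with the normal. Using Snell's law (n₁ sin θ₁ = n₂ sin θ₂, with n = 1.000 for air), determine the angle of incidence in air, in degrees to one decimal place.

Snell: sin θ_i = n · sin θ_r = 1.311 × sin 32.2° = 1.311 × 0.5329 = 0.6986.
θ_i = arcsin(0.6986) = 44.31°.

44.3°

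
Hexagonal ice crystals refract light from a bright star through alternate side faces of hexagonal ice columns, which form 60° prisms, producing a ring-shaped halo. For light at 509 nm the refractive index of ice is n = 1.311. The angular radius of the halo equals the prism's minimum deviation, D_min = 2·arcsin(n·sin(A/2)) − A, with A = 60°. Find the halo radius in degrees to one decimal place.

21.9°

n·sin(A/2) = 1.311 × sin 30° = 1.311 × 0.5000 = 0.6555.
D_min = 2·arcsin(0.6555) − 60° = 2 × 40.958° − 60° = 21.915°.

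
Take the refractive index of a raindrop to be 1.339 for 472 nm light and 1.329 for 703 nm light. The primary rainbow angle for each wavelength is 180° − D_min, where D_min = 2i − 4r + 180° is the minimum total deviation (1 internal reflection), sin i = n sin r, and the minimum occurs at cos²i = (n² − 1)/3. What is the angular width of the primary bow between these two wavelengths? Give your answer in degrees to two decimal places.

1.45°

At 472 nm (n = 1.339): cos²i = 0.26431 → i = 59.062°, r = 39.834°, D_min = 138.786°, rainbow angle = 41.214°.
At 703 nm (n = 1.329): cos²i = 0.25541 → i = 59.643°, r = 40.487°, D_min = 137.337°, rainbow angle = 42.663°.
Angular width = |41.214° − 42.663°| = 1.450°.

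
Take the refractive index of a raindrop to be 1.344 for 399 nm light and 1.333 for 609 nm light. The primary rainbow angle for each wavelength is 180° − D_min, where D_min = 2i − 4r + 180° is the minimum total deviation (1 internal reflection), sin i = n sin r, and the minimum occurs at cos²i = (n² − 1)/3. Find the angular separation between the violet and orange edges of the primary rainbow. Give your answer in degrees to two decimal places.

At 399 nm (n = 1.344): cos²i = 0.26878 → i = 58.772°, r = 39.512°, D_min = 139.495°, rainbow angle = 40.505°.
At 609 nm (n = 1.333): cos²i = 0.25896 → i = 59.410°, r = 40.225°, D_min = 137.922°, rainbow angle = 42.078°.
Angular width = |40.505° − 42.078°| = 1.573°.

1.57°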